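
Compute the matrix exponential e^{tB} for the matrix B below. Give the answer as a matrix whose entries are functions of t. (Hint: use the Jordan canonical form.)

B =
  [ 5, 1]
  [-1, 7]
e^{tB} =
  [-t*exp(6*t) + exp(6*t), t*exp(6*t)]
  [-t*exp(6*t), t*exp(6*t) + exp(6*t)]

Strategy: write B = P · J · P⁻¹ where J is a Jordan canonical form, so e^{tB} = P · e^{tJ} · P⁻¹, and e^{tJ} can be computed block-by-block.

B has Jordan form
J =
  [6, 1]
  [0, 6]
(up to reordering of blocks).

Per-block formulas:
  For a 2×2 Jordan block J_2(6): exp(t · J_2(6)) = e^(6t)·(I + t·N), where N is the 2×2 nilpotent shift.

After assembling e^{tJ} and conjugating by P, we get:

e^{tB} =
  [-t*exp(6*t) + exp(6*t), t*exp(6*t)]
  [-t*exp(6*t), t*exp(6*t) + exp(6*t)]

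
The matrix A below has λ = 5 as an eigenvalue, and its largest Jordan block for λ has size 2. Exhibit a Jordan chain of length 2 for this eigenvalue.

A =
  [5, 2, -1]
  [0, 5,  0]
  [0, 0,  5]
A Jordan chain for λ = 5 of length 2:
v_1 = (2, 0, 0)ᵀ
v_2 = (0, 1, 0)ᵀ

Let N = A − (5)·I. We want v_2 with N^2 v_2 = 0 but N^1 v_2 ≠ 0; then v_{j-1} := N · v_j for j = 2, …, 2.

Pick v_2 = (0, 1, 0)ᵀ.
Then v_1 = N · v_2 = (2, 0, 0)ᵀ.

Sanity check: (A − (5)·I) v_1 = (0, 0, 0)ᵀ = 0. ✓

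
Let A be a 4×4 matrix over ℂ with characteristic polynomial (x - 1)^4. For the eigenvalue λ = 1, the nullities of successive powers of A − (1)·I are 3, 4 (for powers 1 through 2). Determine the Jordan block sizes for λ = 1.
Block sizes for λ = 1: [2, 1, 1]

From the dimensions of kernels of powers, the number of Jordan blocks of size at least j is d_j − d_{j−1} where d_j = dim ker(N^j) (with d_0 = 0). Computing the differences gives [3, 1].
The number of blocks of size exactly k is (#blocks of size ≥ k) − (#blocks of size ≥ k + 1), so the partition is: 2 block(s) of size 1, 1 block(s) of size 2.
In nonincreasing order the block sizes are [2, 1, 1].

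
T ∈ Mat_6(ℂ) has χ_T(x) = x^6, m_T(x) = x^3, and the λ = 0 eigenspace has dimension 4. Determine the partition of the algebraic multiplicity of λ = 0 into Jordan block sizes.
Block sizes for λ = 0: [3, 1, 1, 1]

Step 1 — from the characteristic polynomial, algebraic multiplicity of λ = 0 is 6. From dim ker(T − (0)·I) = 4, there are exactly 4 Jordan blocks for λ = 0.
Step 2 — from the minimal polynomial, the factor (x − 0)^3 tells us the largest block for λ = 0 has size 3.
Step 3 — with total size 6, 4 blocks, and largest block 3, the block sizes (in nonincreasing order) are [3, 1, 1, 1].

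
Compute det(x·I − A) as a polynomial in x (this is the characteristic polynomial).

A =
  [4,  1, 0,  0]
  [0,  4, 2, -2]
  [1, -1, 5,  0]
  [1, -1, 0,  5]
x^4 - 18*x^3 + 121*x^2 - 360*x + 400

Expanding det(x·I − A) (e.g. by cofactor expansion or by noting that A is similar to its Jordan form J, which has the same characteristic polynomial as A) gives
  χ_A(x) = x^4 - 18*x^3 + 121*x^2 - 360*x + 400
which factors as (x - 5)^2*(x - 4)^2. The eigenvalues (with algebraic multiplicities) are λ = 4 with multiplicity 2, λ = 5 with multiplicity 2.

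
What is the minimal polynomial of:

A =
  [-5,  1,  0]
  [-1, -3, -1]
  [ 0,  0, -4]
x^3 + 12*x^2 + 48*x + 64

The characteristic polynomial is χ_A(x) = (x + 4)^3, so the eigenvalues are known. The minimal polynomial is
  m_A(x) = Π_λ (x − λ)^{k_λ}
where k_λ is the size of the *largest* Jordan block for λ (equivalently, the smallest k with (A − λI)^k v = 0 for every generalised eigenvector v of λ).

  λ = -4: largest Jordan block has size 3, contributing (x + 4)^3

So m_A(x) = (x + 4)^3 = x^3 + 12*x^2 + 48*x + 64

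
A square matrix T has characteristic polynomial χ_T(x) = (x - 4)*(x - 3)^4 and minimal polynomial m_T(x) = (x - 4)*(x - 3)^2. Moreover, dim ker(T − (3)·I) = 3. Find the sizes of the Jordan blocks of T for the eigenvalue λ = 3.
Block sizes for λ = 3: [2, 1, 1]

Step 1 — from the characteristic polynomial, algebraic multiplicity of λ = 3 is 4. From dim ker(T − (3)·I) = 3, there are exactly 3 Jordan blocks for λ = 3.
Step 2 — from the minimal polynomial, the factor (x − 3)^2 tells us the largest block for λ = 3 has size 2.
Step 3 — with total size 4, 3 blocks, and largest block 2, the block sizes (in nonincreasing order) are [2, 1, 1].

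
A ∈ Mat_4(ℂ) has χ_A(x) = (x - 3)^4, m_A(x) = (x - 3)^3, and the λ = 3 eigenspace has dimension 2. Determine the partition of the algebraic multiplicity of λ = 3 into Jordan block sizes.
Block sizes for λ = 3: [3, 1]

Step 1 — from the characteristic polynomial, algebraic multiplicity of λ = 3 is 4. From dim ker(A − (3)·I) = 2, there are exactly 2 Jordan blocks for λ = 3.
Step 2 — from the minimal polynomial, the factor (x − 3)^3 tells us the largest block for λ = 3 has size 3.
Step 3 — with total size 4, 2 blocks, and largest block 3, the block sizes (in nonincreasing order) are [3, 1].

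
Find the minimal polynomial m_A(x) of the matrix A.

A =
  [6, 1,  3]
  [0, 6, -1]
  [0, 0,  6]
x^3 - 18*x^2 + 108*x - 216

The characteristic polynomial is χ_A(x) = (x - 6)^3, so the eigenvalues are known. The minimal polynomial is
  m_A(x) = Π_λ (x − λ)^{k_λ}
where k_λ is the size of the *largest* Jordan block for λ (equivalently, the smallest k with (A − λI)^k v = 0 for every generalised eigenvector v of λ).

  λ = 6: largest Jordan block has size 3, contributing (x − 6)^3

So m_A(x) = (x - 6)^3 = x^3 - 18*x^2 + 108*x - 216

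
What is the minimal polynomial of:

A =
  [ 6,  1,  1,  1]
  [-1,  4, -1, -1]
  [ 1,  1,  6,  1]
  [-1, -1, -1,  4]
x^2 - 10*x + 25

The characteristic polynomial is χ_A(x) = (x - 5)^4, so the eigenvalues are known. The minimal polynomial is
  m_A(x) = Π_λ (x − λ)^{k_λ}
where k_λ is the size of the *largest* Jordan block for λ (equivalently, the smallest k with (A − λI)^k v = 0 for every generalised eigenvector v of λ).

  λ = 5: largest Jordan block has size 2, contributing (x − 5)^2

So m_A(x) = (x - 5)^2 = x^2 - 10*x + 25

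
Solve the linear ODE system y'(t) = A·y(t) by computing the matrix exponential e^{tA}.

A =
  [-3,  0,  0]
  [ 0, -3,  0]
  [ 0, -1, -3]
e^{tA} =
  [exp(-3*t), 0, 0]
  [0, exp(-3*t), 0]
  [0, -t*exp(-3*t), exp(-3*t)]

Strategy: write A = P · J · P⁻¹ where J is a Jordan canonical form, so e^{tA} = P · e^{tJ} · P⁻¹, and e^{tJ} can be computed block-by-block.

A has Jordan form
J =
  [-3,  1,  0]
  [ 0, -3,  0]
  [ 0,  0, -3]
(up to reordering of blocks).

Per-block formulas:
  For a 1×1 block at λ = -3: exp(t · [-3]) = [e^(-3t)].
  For a 2×2 Jordan block J_2(-3): exp(t · J_2(-3)) = e^(-3t)·(I + t·N), where N is the 2×2 nilpotent shift.

After assembling e^{tJ} and conjugating by P, we get:

e^{tA} =
  [exp(-3*t), 0, 0]
  [0, exp(-3*t), 0]
  [0, -t*exp(-3*t), exp(-3*t)]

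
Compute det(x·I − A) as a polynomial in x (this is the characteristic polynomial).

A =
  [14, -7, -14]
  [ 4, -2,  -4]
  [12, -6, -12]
x^3

Expanding det(x·I − A) (e.g. by cofactor expansion or by noting that A is similar to its Jordan form J, which has the same characteristic polynomial as A) gives
  χ_A(x) = x^3
which factors as x^3. The eigenvalues (with algebraic multiplicities) are λ = 0 with multiplicity 3.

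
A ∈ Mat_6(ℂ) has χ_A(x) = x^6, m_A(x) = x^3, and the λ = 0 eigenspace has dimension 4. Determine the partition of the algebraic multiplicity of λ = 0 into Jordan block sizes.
Block sizes for λ = 0: [3, 1, 1, 1]

Step 1 — from the characteristic polynomial, algebraic multiplicity of λ = 0 is 6. From dim ker(A − (0)·I) = 4, there are exactly 4 Jordan blocks for λ = 0.
Step 2 — from the minimal polynomial, the factor (x − 0)^3 tells us the largest block for λ = 0 has size 3.
Step 3 — with total size 6, 4 blocks, and largest block 3, the block sizes (in nonincreasing order) are [3, 1, 1, 1].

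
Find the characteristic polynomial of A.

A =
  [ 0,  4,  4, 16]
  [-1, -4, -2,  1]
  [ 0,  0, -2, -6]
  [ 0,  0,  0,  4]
x^4 + 2*x^3 - 12*x^2 - 40*x - 32

Expanding det(x·I − A) (e.g. by cofactor expansion or by noting that A is similar to its Jordan form J, which has the same characteristic polynomial as A) gives
  χ_A(x) = x^4 + 2*x^3 - 12*x^2 - 40*x - 32
which factors as (x - 4)*(x + 2)^3. The eigenvalues (with algebraic multiplicities) are λ = -2 with multiplicity 3, λ = 4 with multiplicity 1.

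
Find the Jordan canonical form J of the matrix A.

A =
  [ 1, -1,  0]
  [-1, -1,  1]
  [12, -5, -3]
J_3(-1)

The characteristic polynomial is
  det(x·I − A) = x^3 + 3*x^2 + 3*x + 1 = (x + 1)^3

Eigenvalues and multiplicities (the geometric multiplicity of λ is n − rank(A − λI), which equals the number of Jordan blocks for λ):
  λ = -1: algebraic multiplicity = 3, geometric multiplicity = 1

Determining the block sizes for each eigenvalue:
  λ = -1: one block (gm = 1), so the single block has size am = 3 → block sizes [3]

Assembling the blocks gives a Jordan form
J =
  [-1,  1,  0]
  [ 0, -1,  1]
  [ 0,  0, -1]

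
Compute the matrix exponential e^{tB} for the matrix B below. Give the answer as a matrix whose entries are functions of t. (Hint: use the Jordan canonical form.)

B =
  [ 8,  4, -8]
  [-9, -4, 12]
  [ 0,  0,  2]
e^{tB} =
  [6*t*exp(2*t) + exp(2*t), 4*t*exp(2*t), -8*t*exp(2*t)]
  [-9*t*exp(2*t), -6*t*exp(2*t) + exp(2*t), 12*t*exp(2*t)]
  [0, 0, exp(2*t)]

Strategy: write B = P · J · P⁻¹ where J is a Jordan canonical form, so e^{tB} = P · e^{tJ} · P⁻¹, and e^{tJ} can be computed block-by-block.

B has Jordan form
J =
  [2, 1, 0]
  [0, 2, 0]
  [0, 0, 2]
(up to reordering of blocks).

Per-block formulas:
  For a 1×1 block at λ = 2: exp(t · [2]) = [e^(2t)].
  For a 2×2 Jordan block J_2(2): exp(t · J_2(2)) = e^(2t)·(I + t·N), where N is the 2×2 nilpotent shift.

After assembling e^{tJ} and conjugating by P, we get:

e^{tB} =
  [6*t*exp(2*t) + exp(2*t), 4*t*exp(2*t), -8*t*exp(2*t)]
  [-9*t*exp(2*t), -6*t*exp(2*t) + exp(2*t), 12*t*exp(2*t)]
  [0, 0, exp(2*t)]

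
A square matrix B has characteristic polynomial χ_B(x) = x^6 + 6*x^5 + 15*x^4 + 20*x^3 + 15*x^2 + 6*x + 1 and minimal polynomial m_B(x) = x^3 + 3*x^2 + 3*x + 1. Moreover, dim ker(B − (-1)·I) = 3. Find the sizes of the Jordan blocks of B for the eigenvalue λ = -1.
Block sizes for λ = -1: [3, 2, 1]

Step 1 — from the characteristic polynomial, algebraic multiplicity of λ = -1 is 6. From dim ker(B − (-1)·I) = 3, there are exactly 3 Jordan blocks for λ = -1.
Step 2 — from the minimal polynomial, the factor (x + 1)^3 tells us the largest block for λ = -1 has size 3.
Step 3 — with total size 6, 3 blocks, and largest block 3, the block sizes (in nonincreasing order) are [3, 2, 1].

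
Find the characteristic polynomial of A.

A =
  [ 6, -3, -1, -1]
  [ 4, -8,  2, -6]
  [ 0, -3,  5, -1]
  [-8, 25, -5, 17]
x^4 - 20*x^3 + 148*x^2 - 480*x + 576

Expanding det(x·I − A) (e.g. by cofactor expansion or by noting that A is similar to its Jordan form J, which has the same characteristic polynomial as A) gives
  χ_A(x) = x^4 - 20*x^3 + 148*x^2 - 480*x + 576
which factors as (x - 6)^2*(x - 4)^2. The eigenvalues (with algebraic multiplicities) are λ = 4 with multiplicity 2, λ = 6 with multiplicity 2.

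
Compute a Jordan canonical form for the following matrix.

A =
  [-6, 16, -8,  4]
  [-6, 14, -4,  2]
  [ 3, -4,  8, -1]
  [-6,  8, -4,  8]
J_2(6) ⊕ J_1(6) ⊕ J_1(6)

The characteristic polynomial is
  det(x·I − A) = x^4 - 24*x^3 + 216*x^2 - 864*x + 1296 = (x - 6)^4

Eigenvalues and multiplicities (the geometric multiplicity of λ is n − rank(A − λI), which equals the number of Jordan blocks for λ):
  λ = 6: algebraic multiplicity = 4, geometric multiplicity = 3

Determining the block sizes for each eigenvalue:
  λ = 6: 3 blocks summing to 4 forces exactly one block of size 2 and the rest size 1 → block sizes [2, 1, 1]

Assembling the blocks gives a Jordan form
J =
  [6, 1, 0, 0]
  [0, 6, 0, 0]
  [0, 0, 6, 0]
  [0, 0, 0, 6]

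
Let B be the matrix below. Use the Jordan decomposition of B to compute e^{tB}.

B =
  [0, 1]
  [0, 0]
e^{tB} =
  [1, t]
  [0, 1]

Strategy: write B = P · J · P⁻¹ where J is a Jordan canonical form, so e^{tB} = P · e^{tJ} · P⁻¹, and e^{tJ} can be computed block-by-block.

B has Jordan form
J =
  [0, 1]
  [0, 0]
(up to reordering of blocks).

Per-block formulas:
  For a 2×2 Jordan block J_2(0): exp(t · J_2(0)) = e^(0t)·(I + t·N), where N is the 2×2 nilpotent shift.

After assembling e^{tJ} and conjugating by P, we get:

e^{tB} =
  [1, t]
  [0, 1]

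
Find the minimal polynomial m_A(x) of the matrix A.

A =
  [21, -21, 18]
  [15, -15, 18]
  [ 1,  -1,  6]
x^3 - 12*x^2 + 36*x

The characteristic polynomial is χ_A(x) = x*(x - 6)^2, so the eigenvalues are known. The minimal polynomial is
  m_A(x) = Π_λ (x − λ)^{k_λ}
where k_λ is the size of the *largest* Jordan block for λ (equivalently, the smallest k with (A − λI)^k v = 0 for every generalised eigenvector v of λ).

  λ = 0: largest Jordan block has size 1, contributing (x − 0)
  λ = 6: largest Jordan block has size 2, contributing (x − 6)^2

So m_A(x) = x*(x - 6)^2 = x^3 - 12*x^2 + 36*x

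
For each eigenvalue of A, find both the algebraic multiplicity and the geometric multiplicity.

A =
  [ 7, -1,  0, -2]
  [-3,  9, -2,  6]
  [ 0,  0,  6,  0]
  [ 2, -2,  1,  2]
λ = 6: alg = 4, geom = 2

Step 1 — factor the characteristic polynomial to read off the algebraic multiplicities:
  χ_A(x) = (x - 6)^4

Step 2 — compute geometric multiplicities via the rank-nullity identity g(λ) = n − rank(A − λI):
  rank(A − (6)·I) = 2, so dim ker(A − (6)·I) = n − 2 = 2

Summary:
  λ = 6: algebraic multiplicity = 4, geometric multiplicity = 2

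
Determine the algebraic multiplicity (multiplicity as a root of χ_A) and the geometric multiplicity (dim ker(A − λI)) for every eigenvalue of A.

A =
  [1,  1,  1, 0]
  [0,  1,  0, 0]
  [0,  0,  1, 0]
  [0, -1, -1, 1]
λ = 1: alg = 4, geom = 3

Step 1 — factor the characteristic polynomial to read off the algebraic multiplicities:
  χ_A(x) = (x - 1)^4

Step 2 — compute geometric multiplicities via the rank-nullity identity g(λ) = n − rank(A − λI):
  rank(A − (1)·I) = 1, so dim ker(A − (1)·I) = n − 1 = 3

Summary:
  λ = 1: algebraic multiplicity = 4, geometric multiplicity = 3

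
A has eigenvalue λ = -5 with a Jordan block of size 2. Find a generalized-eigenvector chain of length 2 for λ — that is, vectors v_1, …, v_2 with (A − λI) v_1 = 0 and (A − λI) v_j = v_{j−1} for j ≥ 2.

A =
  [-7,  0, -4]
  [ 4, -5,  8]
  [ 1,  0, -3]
A Jordan chain for λ = -5 of length 2:
v_1 = (-2, 4, 1)ᵀ
v_2 = (1, 0, 0)ᵀ

Let N = A − (-5)·I. We want v_2 with N^2 v_2 = 0 but N^1 v_2 ≠ 0; then v_{j-1} := N · v_j for j = 2, …, 2.

Pick v_2 = (1, 0, 0)ᵀ.
Then v_1 = N · v_2 = (-2, 4, 1)ᵀ.

Sanity check: (A − (-5)·I) v_1 = (0, 0, 0)ᵀ = 0. ✓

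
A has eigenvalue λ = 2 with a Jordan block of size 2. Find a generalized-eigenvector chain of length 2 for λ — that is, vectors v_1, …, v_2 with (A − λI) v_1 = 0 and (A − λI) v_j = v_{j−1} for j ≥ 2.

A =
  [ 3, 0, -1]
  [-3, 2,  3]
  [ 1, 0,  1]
A Jordan chain for λ = 2 of length 2:
v_1 = (1, -3, 1)ᵀ
v_2 = (1, 0, 0)ᵀ

Let N = A − (2)·I. We want v_2 with N^2 v_2 = 0 but N^1 v_2 ≠ 0; then v_{j-1} := N · v_j for j = 2, …, 2.

Pick v_2 = (1, 0, 0)ᵀ.
Then v_1 = N · v_2 = (1, -3, 1)ᵀ.

Sanity check: (A − (2)·I) v_1 = (0, 0, 0)ᵀ = 0. ✓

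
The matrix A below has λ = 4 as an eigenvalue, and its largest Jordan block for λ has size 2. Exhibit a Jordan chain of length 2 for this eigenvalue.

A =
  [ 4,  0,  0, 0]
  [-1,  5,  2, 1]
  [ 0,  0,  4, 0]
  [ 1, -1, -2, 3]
A Jordan chain for λ = 4 of length 2:
v_1 = (0, -1, 0, 1)ᵀ
v_2 = (1, 0, 0, 0)ᵀ

Let N = A − (4)·I. We want v_2 with N^2 v_2 = 0 but N^1 v_2 ≠ 0; then v_{j-1} := N · v_j for j = 2, …, 2.

Pick v_2 = (1, 0, 0, 0)ᵀ.
Then v_1 = N · v_2 = (0, -1, 0, 1)ᵀ.

Sanity check: (A − (4)·I) v_1 = (0, 0, 0, 0)ᵀ = 0. ✓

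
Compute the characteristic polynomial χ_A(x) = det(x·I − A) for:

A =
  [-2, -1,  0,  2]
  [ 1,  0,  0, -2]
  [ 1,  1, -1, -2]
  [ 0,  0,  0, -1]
x^4 + 4*x^3 + 6*x^2 + 4*x + 1

Expanding det(x·I − A) (e.g. by cofactor expansion or by noting that A is similar to its Jordan form J, which has the same characteristic polynomial as A) gives
  χ_A(x) = x^4 + 4*x^3 + 6*x^2 + 4*x + 1
which factors as (x + 1)^4. The eigenvalues (with algebraic multiplicities) are λ = -1 with multiplicity 4.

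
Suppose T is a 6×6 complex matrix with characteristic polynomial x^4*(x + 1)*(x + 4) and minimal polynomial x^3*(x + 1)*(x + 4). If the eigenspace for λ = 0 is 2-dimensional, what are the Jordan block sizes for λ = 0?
Block sizes for λ = 0: [3, 1]

Step 1 — from the characteristic polynomial, algebraic multiplicity of λ = 0 is 4. From dim ker(T − (0)·I) = 2, there are exactly 2 Jordan blocks for λ = 0.
Step 2 — from the minimal polynomial, the factor (x − 0)^3 tells us the largest block for λ = 0 has size 3.
Step 3 — with total size 4, 2 blocks, and largest block 3, the block sizes (in nonincreasing order) are [3, 1].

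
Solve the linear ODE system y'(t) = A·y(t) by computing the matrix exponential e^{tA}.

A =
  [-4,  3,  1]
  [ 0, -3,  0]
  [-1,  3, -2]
e^{tA} =
  [-t*exp(-3*t) + exp(-3*t), 3*t*exp(-3*t), t*exp(-3*t)]
  [0, exp(-3*t), 0]
  [-t*exp(-3*t), 3*t*exp(-3*t), t*exp(-3*t) + exp(-3*t)]

Strategy: write A = P · J · P⁻¹ where J is a Jordan canonical form, so e^{tA} = P · e^{tJ} · P⁻¹, and e^{tJ} can be computed block-by-block.

A has Jordan form
J =
  [-3,  1,  0]
  [ 0, -3,  0]
  [ 0,  0, -3]
(up to reordering of blocks).

Per-block formulas:
  For a 2×2 Jordan block J_2(-3): exp(t · J_2(-3)) = e^(-3t)·(I + t·N), where N is the 2×2 nilpotent shift.
  For a 1×1 block at λ = -3: exp(t · [-3]) = [e^(-3t)].

After assembling e^{tJ} and conjugating by P, we get:

e^{tA} =
  [-t*exp(-3*t) + exp(-3*t), 3*t*exp(-3*t), t*exp(-3*t)]
  [0, exp(-3*t), 0]
  [-t*exp(-3*t), 3*t*exp(-3*t), t*exp(-3*t) + exp(-3*t)]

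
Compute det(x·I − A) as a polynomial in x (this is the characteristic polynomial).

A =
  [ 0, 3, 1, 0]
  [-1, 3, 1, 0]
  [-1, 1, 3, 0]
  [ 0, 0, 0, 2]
x^4 - 8*x^3 + 24*x^2 - 32*x + 16

Expanding det(x·I − A) (e.g. by cofactor expansion or by noting that A is similar to its Jordan form J, which has the same characteristic polynomial as A) gives
  χ_A(x) = x^4 - 8*x^3 + 24*x^2 - 32*x + 16
which factors as (x - 2)^4. The eigenvalues (with algebraic multiplicities) are λ = 2 with multiplicity 4.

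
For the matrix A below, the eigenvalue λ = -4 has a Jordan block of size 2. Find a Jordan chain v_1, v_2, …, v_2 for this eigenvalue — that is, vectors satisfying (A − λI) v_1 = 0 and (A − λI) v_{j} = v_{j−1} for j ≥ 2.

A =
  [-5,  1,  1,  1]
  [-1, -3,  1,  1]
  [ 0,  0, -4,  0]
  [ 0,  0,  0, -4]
A Jordan chain for λ = -4 of length 2:
v_1 = (-1, -1, 0, 0)ᵀ
v_2 = (1, 0, 0, 0)ᵀ

Let N = A − (-4)·I. We want v_2 with N^2 v_2 = 0 but N^1 v_2 ≠ 0; then v_{j-1} := N · v_j for j = 2, …, 2.

Pick v_2 = (1, 0, 0, 0)ᵀ.
Then v_1 = N · v_2 = (-1, -1, 0, 0)ᵀ.

Sanity check: (A − (-4)·I) v_1 = (0, 0, 0, 0)ᵀ = 0. ✓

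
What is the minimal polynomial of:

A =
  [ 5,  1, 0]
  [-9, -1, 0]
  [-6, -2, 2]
x^2 - 4*x + 4

The characteristic polynomial is χ_A(x) = (x - 2)^3, so the eigenvalues are known. The minimal polynomial is
  m_A(x) = Π_λ (x − λ)^{k_λ}
where k_λ is the size of the *largest* Jordan block for λ (equivalently, the smallest k with (A − λI)^k v = 0 for every generalised eigenvector v of λ).

  λ = 2: largest Jordan block has size 2, contributing (x − 2)^2

So m_A(x) = (x - 2)^2 = x^2 - 4*x + 4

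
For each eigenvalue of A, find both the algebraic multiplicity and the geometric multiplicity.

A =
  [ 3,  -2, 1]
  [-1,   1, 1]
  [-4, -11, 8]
λ = 4: alg = 3, geom = 1

Step 1 — factor the characteristic polynomial to read off the algebraic multiplicities:
  χ_A(x) = (x - 4)^3

Step 2 — compute geometric multiplicities via the rank-nullity identity g(λ) = n − rank(A − λI):
  rank(A − (4)·I) = 2, so dim ker(A − (4)·I) = n − 2 = 1

Summary:
  λ = 4: algebraic multiplicity = 3, geometric multiplicity = 1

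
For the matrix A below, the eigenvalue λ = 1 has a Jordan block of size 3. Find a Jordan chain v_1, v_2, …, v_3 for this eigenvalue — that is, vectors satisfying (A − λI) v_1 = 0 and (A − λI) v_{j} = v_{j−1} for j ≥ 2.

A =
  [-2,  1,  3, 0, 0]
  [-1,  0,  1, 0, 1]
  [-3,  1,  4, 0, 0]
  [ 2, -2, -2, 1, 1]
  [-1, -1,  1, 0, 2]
A Jordan chain for λ = 1 of length 3:
v_1 = (-1, 0, -1, 1, 0)ᵀ
v_2 = (-3, -1, -3, 2, -1)ᵀ
v_3 = (1, 0, 0, 0, 0)ᵀ

Let N = A − (1)·I. We want v_3 with N^3 v_3 = 0 but N^2 v_3 ≠ 0; then v_{j-1} := N · v_j for j = 3, …, 2.

Pick v_3 = (1, 0, 0, 0, 0)ᵀ.
Then v_2 = N · v_3 = (-3, -1, -3, 2, -1)ᵀ.
Then v_1 = N · v_2 = (-1, 0, -1, 1, 0)ᵀ.

Sanity check: (A − (1)·I) v_1 = (0, 0, 0, 0, 0)ᵀ = 0. ✓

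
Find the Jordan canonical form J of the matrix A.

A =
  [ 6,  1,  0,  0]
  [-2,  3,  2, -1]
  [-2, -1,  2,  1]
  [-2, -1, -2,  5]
J_3(4) ⊕ J_1(4)

The characteristic polynomial is
  det(x·I − A) = x^4 - 16*x^3 + 96*x^2 - 256*x + 256 = (x - 4)^4

Eigenvalues and multiplicities (the geometric multiplicity of λ is n − rank(A − λI), which equals the number of Jordan blocks for λ):
  λ = 4: algebraic multiplicity = 4, geometric multiplicity = 2

Determining the block sizes for each eigenvalue:
  λ = 4: with am = 4 and gm = 2, the partition is not yet determined (e.g. several partitions of 4 into 2 parts exist). Let N = A − (4)·I. Computing rank(N^1) = 2, rank(N^2) = 1, rank(N^3) = 0; the number of blocks of size ≥ j is rank(N^{j−1}) − rank(N^j), giving [2, 1, 1]. So we have 1 block(s) of size 3, 1 block(s) of size 1 → block sizes [3, 1]

Assembling the blocks gives a Jordan form
J =
  [4, 1, 0, 0]
  [0, 4, 1, 0]
  [0, 0, 4, 0]
  [0, 0, 0, 4]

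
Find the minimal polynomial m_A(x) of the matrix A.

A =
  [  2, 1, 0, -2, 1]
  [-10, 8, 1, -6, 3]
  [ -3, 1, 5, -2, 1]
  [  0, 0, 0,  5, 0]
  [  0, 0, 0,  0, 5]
x^3 - 15*x^2 + 75*x - 125

The characteristic polynomial is χ_A(x) = (x - 5)^5, so the eigenvalues are known. The minimal polynomial is
  m_A(x) = Π_λ (x − λ)^{k_λ}
where k_λ is the size of the *largest* Jordan block for λ (equivalently, the smallest k with (A − λI)^k v = 0 for every generalised eigenvector v of λ).

  λ = 5: largest Jordan block has size 3, contributing (x − 5)^3

So m_A(x) = (x - 5)^3 = x^3 - 15*x^2 + 75*x - 125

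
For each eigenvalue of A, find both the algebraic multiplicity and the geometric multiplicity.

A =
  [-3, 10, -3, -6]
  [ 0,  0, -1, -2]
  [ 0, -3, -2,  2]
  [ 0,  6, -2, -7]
λ = -3: alg = 4, geom = 2

Step 1 — factor the characteristic polynomial to read off the algebraic multiplicities:
  χ_A(x) = (x + 3)^4

Step 2 — compute geometric multiplicities via the rank-nullity identity g(λ) = n − rank(A − λI):
  rank(A − (-3)·I) = 2, so dim ker(A − (-3)·I) = n − 2 = 2

Summary:
  λ = -3: algebraic multiplicity = 4, geometric multiplicity = 2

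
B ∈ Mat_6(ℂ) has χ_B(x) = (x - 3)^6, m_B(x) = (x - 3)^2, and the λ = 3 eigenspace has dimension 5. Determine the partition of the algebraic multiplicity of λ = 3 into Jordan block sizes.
Block sizes for λ = 3: [2, 1, 1, 1, 1]

Step 1 — from the characteristic polynomial, algebraic multiplicity of λ = 3 is 6. From dim ker(B − (3)·I) = 5, there are exactly 5 Jordan blocks for λ = 3.
Step 2 — from the minimal polynomial, the factor (x − 3)^2 tells us the largest block for λ = 3 has size 2.
Step 3 — with total size 6, 5 blocks, and largest block 2, the block sizes (in nonincreasing order) are [2, 1, 1, 1, 1].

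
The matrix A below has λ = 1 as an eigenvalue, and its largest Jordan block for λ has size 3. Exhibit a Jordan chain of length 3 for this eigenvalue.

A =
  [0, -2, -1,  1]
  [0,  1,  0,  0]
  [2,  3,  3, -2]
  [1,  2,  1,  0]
A Jordan chain for λ = 1 of length 3:
v_1 = (1, 0, -2, -1)ᵀ
v_2 = (-2, 0, 3, 2)ᵀ
v_3 = (0, 1, 0, 0)ᵀ

Let N = A − (1)·I. We want v_3 with N^3 v_3 = 0 but N^2 v_3 ≠ 0; then v_{j-1} := N · v_j for j = 3, …, 2.

Pick v_3 = (0, 1, 0, 0)ᵀ.
Then v_2 = N · v_3 = (-2, 0, 3, 2)ᵀ.
Then v_1 = N · v_2 = (1, 0, -2, -1)ᵀ.

Sanity check: (A − (1)·I) v_1 = (0, 0, 0, 0)ᵀ = 0. ✓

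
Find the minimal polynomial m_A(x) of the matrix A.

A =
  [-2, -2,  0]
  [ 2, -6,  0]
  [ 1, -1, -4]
x^2 + 8*x + 16

The characteristic polynomial is χ_A(x) = (x + 4)^3, so the eigenvalues are known. The minimal polynomial is
  m_A(x) = Π_λ (x − λ)^{k_λ}
where k_λ is the size of the *largest* Jordan block for λ (equivalently, the smallest k with (A − λI)^k v = 0 for every generalised eigenvector v of λ).

  λ = -4: largest Jordan block has size 2, contributing (x + 4)^2

So m_A(x) = (x + 4)^2 = x^2 + 8*x + 16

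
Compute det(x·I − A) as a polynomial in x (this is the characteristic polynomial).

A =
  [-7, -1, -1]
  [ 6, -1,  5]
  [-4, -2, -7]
x^3 + 15*x^2 + 75*x + 125

Expanding det(x·I − A) (e.g. by cofactor expansion or by noting that A is similar to its Jordan form J, which has the same characteristic polynomial as A) gives
  χ_A(x) = x^3 + 15*x^2 + 75*x + 125
which factors as (x + 5)^3. The eigenvalues (with algebraic multiplicities) are λ = -5 with multiplicity 3.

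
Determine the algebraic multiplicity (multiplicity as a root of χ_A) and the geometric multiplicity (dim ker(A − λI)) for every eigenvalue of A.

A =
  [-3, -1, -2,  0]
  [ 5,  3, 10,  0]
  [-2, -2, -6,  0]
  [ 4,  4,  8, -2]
λ = -2: alg = 4, geom = 3

Step 1 — factor the characteristic polynomial to read off the algebraic multiplicities:
  χ_A(x) = (x + 2)^4

Step 2 — compute geometric multiplicities via the rank-nullity identity g(λ) = n − rank(A − λI):
  rank(A − (-2)·I) = 1, so dim ker(A − (-2)·I) = n − 1 = 3

Summary:
  λ = -2: algebraic multiplicity = 4, geometric multiplicity = 3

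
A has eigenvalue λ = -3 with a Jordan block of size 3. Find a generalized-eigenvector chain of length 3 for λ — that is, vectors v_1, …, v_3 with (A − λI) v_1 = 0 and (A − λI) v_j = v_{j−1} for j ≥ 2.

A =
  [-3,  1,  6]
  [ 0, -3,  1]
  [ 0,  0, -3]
A Jordan chain for λ = -3 of length 3:
v_1 = (1, 0, 0)ᵀ
v_2 = (6, 1, 0)ᵀ
v_3 = (0, 0, 1)ᵀ

Let N = A − (-3)·I. We want v_3 with N^3 v_3 = 0 but N^2 v_3 ≠ 0; then v_{j-1} := N · v_j for j = 3, …, 2.

Pick v_3 = (0, 0, 1)ᵀ.
Then v_2 = N · v_3 = (6, 1, 0)ᵀ.
Then v_1 = N · v_2 = (1, 0, 0)ᵀ.

Sanity check: (A − (-3)·I) v_1 = (0, 0, 0)ᵀ = 0. ✓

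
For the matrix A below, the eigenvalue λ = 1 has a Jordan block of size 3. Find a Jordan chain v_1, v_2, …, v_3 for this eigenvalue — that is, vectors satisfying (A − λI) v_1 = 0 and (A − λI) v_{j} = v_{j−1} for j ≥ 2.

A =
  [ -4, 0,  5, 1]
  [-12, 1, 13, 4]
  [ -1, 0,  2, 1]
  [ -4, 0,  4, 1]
A Jordan chain for λ = 1 of length 3:
v_1 = (0, 1, 0, 0)ᵀ
v_2 = (1, 4, 1, 0)ᵀ
v_3 = (0, 0, 0, 1)ᵀ

Let N = A − (1)·I. We want v_3 with N^3 v_3 = 0 but N^2 v_3 ≠ 0; then v_{j-1} := N · v_j for j = 3, …, 2.

Pick v_3 = (0, 0, 0, 1)ᵀ.
Then v_2 = N · v_3 = (1, 4, 1, 0)ᵀ.
Then v_1 = N · v_2 = (0, 1, 0, 0)ᵀ.

Sanity check: (A − (1)·I) v_1 = (0, 0, 0, 0)ᵀ = 0. ✓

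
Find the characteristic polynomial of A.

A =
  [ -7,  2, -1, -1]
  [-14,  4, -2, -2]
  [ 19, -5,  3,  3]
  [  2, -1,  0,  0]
x^4

Expanding det(x·I − A) (e.g. by cofactor expansion or by noting that A is similar to its Jordan form J, which has the same characteristic polynomial as A) gives
  χ_A(x) = x^4
which factors as x^4. The eigenvalues (with algebraic multiplicities) are λ = 0 with multiplicity 4.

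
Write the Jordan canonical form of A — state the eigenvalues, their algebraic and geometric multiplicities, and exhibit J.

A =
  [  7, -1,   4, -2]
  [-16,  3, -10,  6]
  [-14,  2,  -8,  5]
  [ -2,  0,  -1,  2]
J_2(1) ⊕ J_2(1)

The characteristic polynomial is
  det(x·I − A) = x^4 - 4*x^3 + 6*x^2 - 4*x + 1 = (x - 1)^4

Eigenvalues and multiplicities (the geometric multiplicity of λ is n − rank(A − λI), which equals the number of Jordan blocks for λ):
  λ = 1: algebraic multiplicity = 4, geometric multiplicity = 2

Determining the block sizes for each eigenvalue:
  λ = 1: with am = 4 and gm = 2, the partition is not yet determined (e.g. several partitions of 4 into 2 parts exist). Let N = A − (1)·I. Computing rank(N^1) = 2, rank(N^2) = 0; the number of blocks of size ≥ j is rank(N^{j−1}) − rank(N^j), giving [2, 2]. So we have 2 block(s) of size 2 → block sizes [2, 2]

Assembling the blocks gives a Jordan form
J =
  [1, 1, 0, 0]
  [0, 1, 0, 0]
  [0, 0, 1, 1]
  [0, 0, 0, 1]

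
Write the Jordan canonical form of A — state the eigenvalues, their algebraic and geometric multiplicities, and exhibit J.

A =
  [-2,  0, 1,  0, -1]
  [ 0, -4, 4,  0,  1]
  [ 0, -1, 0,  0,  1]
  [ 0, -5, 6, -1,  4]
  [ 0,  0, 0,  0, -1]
J_3(-2) ⊕ J_2(-1)

The characteristic polynomial is
  det(x·I − A) = x^5 + 8*x^4 + 25*x^3 + 38*x^2 + 28*x + 8 = (x + 1)^2*(x + 2)^3

Eigenvalues and multiplicities (the geometric multiplicity of λ is n − rank(A − λI), which equals the number of Jordan blocks for λ):
  λ = -2: algebraic multiplicity = 3, geometric multiplicity = 1
  λ = -1: algebraic multiplicity = 2, geometric multiplicity = 1

Determining the block sizes for each eigenvalue:
  λ = -2: one block (gm = 1), so the single block has size am = 3 → block sizes [3]
  λ = -1: one block (gm = 1), so the single block has size am = 2 → block sizes [2]

Assembling the blocks gives a Jordan form
J =
  [-2,  1,  0,  0,  0]
  [ 0, -2,  1,  0,  0]
  [ 0,  0, -2,  0,  0]
  [ 0,  0,  0, -1,  1]
  [ 0,  0,  0,  0, -1]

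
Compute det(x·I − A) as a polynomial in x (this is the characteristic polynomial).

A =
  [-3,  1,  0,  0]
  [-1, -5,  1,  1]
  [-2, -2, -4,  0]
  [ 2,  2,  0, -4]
x^4 + 16*x^3 + 96*x^2 + 256*x + 256

Expanding det(x·I − A) (e.g. by cofactor expansion or by noting that A is similar to its Jordan form J, which has the same characteristic polynomial as A) gives
  χ_A(x) = x^4 + 16*x^3 + 96*x^2 + 256*x + 256
which factors as (x + 4)^4. The eigenvalues (with algebraic multiplicities) are λ = -4 with multiplicity 4.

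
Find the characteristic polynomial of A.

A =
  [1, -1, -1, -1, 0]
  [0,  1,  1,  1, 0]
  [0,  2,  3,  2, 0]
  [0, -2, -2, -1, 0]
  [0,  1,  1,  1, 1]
x^5 - 5*x^4 + 10*x^3 - 10*x^2 + 5*x - 1

Expanding det(x·I − A) (e.g. by cofactor expansion or by noting that A is similar to its Jordan form J, which has the same characteristic polynomial as A) gives
  χ_A(x) = x^5 - 5*x^4 + 10*x^3 - 10*x^2 + 5*x - 1
which factors as (x - 1)^5. The eigenvalues (with algebraic multiplicities) are λ = 1 with multiplicity 5.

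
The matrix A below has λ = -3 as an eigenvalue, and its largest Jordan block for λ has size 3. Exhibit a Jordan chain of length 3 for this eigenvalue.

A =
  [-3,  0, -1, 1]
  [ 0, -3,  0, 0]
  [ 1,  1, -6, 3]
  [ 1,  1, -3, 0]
A Jordan chain for λ = -3 of length 3:
v_1 = (0, 0, -1, -1)ᵀ
v_2 = (-1, 0, -3, -3)ᵀ
v_3 = (0, 0, 1, 0)ᵀ

Let N = A − (-3)·I. We want v_3 with N^3 v_3 = 0 but N^2 v_3 ≠ 0; then v_{j-1} := N · v_j for j = 3, …, 2.

Pick v_3 = (0, 0, 1, 0)ᵀ.
Then v_2 = N · v_3 = (-1, 0, -3, -3)ᵀ.
Then v_1 = N · v_2 = (0, 0, -1, -1)ᵀ.

Sanity check: (A − (-3)·I) v_1 = (0, 0, 0, 0)ᵀ = 0. ✓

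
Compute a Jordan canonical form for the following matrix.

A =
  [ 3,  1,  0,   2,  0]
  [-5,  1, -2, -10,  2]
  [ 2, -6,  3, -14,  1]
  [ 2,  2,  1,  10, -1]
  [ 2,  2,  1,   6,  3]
J_2(4) ⊕ J_2(4) ⊕ J_1(4)

The characteristic polynomial is
  det(x·I − A) = x^5 - 20*x^4 + 160*x^3 - 640*x^2 + 1280*x - 1024 = (x - 4)^5

Eigenvalues and multiplicities (the geometric multiplicity of λ is n − rank(A − λI), which equals the number of Jordan blocks for λ):
  λ = 4: algebraic multiplicity = 5, geometric multiplicity = 3

Determining the block sizes for each eigenvalue:
  λ = 4: with am = 5 and gm = 3, the partition is not yet determined (e.g. several partitions of 5 into 3 parts exist). Let N = A − (4)·I. Computing rank(N^1) = 2, rank(N^2) = 0; the number of blocks of size ≥ j is rank(N^{j−1}) − rank(N^j), giving [3, 2]. So we have 2 block(s) of size 2, 1 block(s) of size 1 → block sizes [2, 2, 1]

Assembling the blocks gives a Jordan form
J =
  [4, 1, 0, 0, 0]
  [0, 4, 0, 0, 0]
  [0, 0, 4, 1, 0]
  [0, 0, 0, 4, 0]
  [0, 0, 0, 0, 4]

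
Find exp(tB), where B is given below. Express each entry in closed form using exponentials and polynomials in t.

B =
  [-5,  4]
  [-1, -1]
e^{tB} =
  [-2*t*exp(-3*t) + exp(-3*t), 4*t*exp(-3*t)]
  [-t*exp(-3*t), 2*t*exp(-3*t) + exp(-3*t)]

Strategy: write B = P · J · P⁻¹ where J is a Jordan canonical form, so e^{tB} = P · e^{tJ} · P⁻¹, and e^{tJ} can be computed block-by-block.

B has Jordan form
J =
  [-3,  1]
  [ 0, -3]
(up to reordering of blocks).

Per-block formulas:
  For a 2×2 Jordan block J_2(-3): exp(t · J_2(-3)) = e^(-3t)·(I + t·N), where N is the 2×2 nilpotent shift.

After assembling e^{tJ} and conjugating by P, we get:

e^{tB} =
  [-2*t*exp(-3*t) + exp(-3*t), 4*t*exp(-3*t)]
  [-t*exp(-3*t), 2*t*exp(-3*t) + exp(-3*t)]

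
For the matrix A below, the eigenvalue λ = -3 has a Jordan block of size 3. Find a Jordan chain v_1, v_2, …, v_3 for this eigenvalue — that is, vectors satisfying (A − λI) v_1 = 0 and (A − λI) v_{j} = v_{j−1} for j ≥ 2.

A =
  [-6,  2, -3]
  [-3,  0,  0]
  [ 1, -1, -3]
A Jordan chain for λ = -3 of length 3:
v_1 = (3, 3, -1)ᵀ
v_2 = (2, 3, -1)ᵀ
v_3 = (0, 1, 0)ᵀ

Let N = A − (-3)·I. We want v_3 with N^3 v_3 = 0 but N^2 v_3 ≠ 0; then v_{j-1} := N · v_j for j = 3, …, 2.

Pick v_3 = (0, 1, 0)ᵀ.
Then v_2 = N · v_3 = (2, 3, -1)ᵀ.
Then v_1 = N · v_2 = (3, 3, -1)ᵀ.

Sanity check: (A − (-3)·I) v_1 = (0, 0, 0)ᵀ = 0. ✓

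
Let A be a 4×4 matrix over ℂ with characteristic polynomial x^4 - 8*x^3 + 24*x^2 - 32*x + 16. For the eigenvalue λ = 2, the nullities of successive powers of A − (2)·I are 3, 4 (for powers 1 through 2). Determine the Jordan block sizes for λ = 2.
Block sizes for λ = 2: [2, 1, 1]

From the dimensions of kernels of powers, the number of Jordan blocks of size at least j is d_j − d_{j−1} where d_j = dim ker(N^j) (with d_0 = 0). Computing the differences gives [3, 1].
The number of blocks of size exactly k is (#blocks of size ≥ k) − (#blocks of size ≥ k + 1), so the partition is: 2 block(s) of size 1, 1 block(s) of size 2.
In nonincreasing order the block sizes are [2, 1, 1].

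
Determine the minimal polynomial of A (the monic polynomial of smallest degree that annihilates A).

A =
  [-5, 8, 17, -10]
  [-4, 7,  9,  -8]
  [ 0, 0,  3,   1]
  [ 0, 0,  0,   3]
x^4 - 8*x^3 + 18*x^2 - 27

The characteristic polynomial is χ_A(x) = (x - 3)^3*(x + 1), so the eigenvalues are known. The minimal polynomial is
  m_A(x) = Π_λ (x − λ)^{k_λ}
where k_λ is the size of the *largest* Jordan block for λ (equivalently, the smallest k with (A − λI)^k v = 0 for every generalised eigenvector v of λ).

  λ = -1: largest Jordan block has size 1, contributing (x + 1)
  λ = 3: largest Jordan block has size 3, contributing (x − 3)^3

So m_A(x) = (x - 3)^3*(x + 1) = x^4 - 8*x^3 + 18*x^2 - 27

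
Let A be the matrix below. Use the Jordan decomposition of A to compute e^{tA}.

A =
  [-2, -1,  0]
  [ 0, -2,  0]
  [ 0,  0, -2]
e^{tA} =
  [exp(-2*t), -t*exp(-2*t), 0]
  [0, exp(-2*t), 0]
  [0, 0, exp(-2*t)]

Strategy: write A = P · J · P⁻¹ where J is a Jordan canonical form, so e^{tA} = P · e^{tJ} · P⁻¹, and e^{tJ} can be computed block-by-block.

A has Jordan form
J =
  [-2,  1,  0]
  [ 0, -2,  0]
  [ 0,  0, -2]
(up to reordering of blocks).

Per-block formulas:
  For a 1×1 block at λ = -2: exp(t · [-2]) = [e^(-2t)].
  For a 2×2 Jordan block J_2(-2): exp(t · J_2(-2)) = e^(-2t)·(I + t·N), where N is the 2×2 nilpotent shift.

After assembling e^{tJ} and conjugating by P, we get:

e^{tA} =
  [exp(-2*t), -t*exp(-2*t), 0]
  [0, exp(-2*t), 0]
  [0, 0, exp(-2*t)]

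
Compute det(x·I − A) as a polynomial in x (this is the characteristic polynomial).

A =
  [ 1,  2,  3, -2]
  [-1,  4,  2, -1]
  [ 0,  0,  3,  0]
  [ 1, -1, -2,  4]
x^4 - 12*x^3 + 54*x^2 - 108*x + 81

Expanding det(x·I − A) (e.g. by cofactor expansion or by noting that A is similar to its Jordan form J, which has the same characteristic polynomial as A) gives
  χ_A(x) = x^4 - 12*x^3 + 54*x^2 - 108*x + 81
which factors as (x - 3)^4. The eigenvalues (with algebraic multiplicities) are λ = 3 with multiplicity 4.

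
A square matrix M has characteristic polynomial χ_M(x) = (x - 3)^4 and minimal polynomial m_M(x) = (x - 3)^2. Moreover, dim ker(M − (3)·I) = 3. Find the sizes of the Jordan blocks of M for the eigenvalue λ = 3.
Block sizes for λ = 3: [2, 1, 1]

Step 1 — from the characteristic polynomial, algebraic multiplicity of λ = 3 is 4. From dim ker(M − (3)·I) = 3, there are exactly 3 Jordan blocks for λ = 3.
Step 2 — from the minimal polynomial, the factor (x − 3)^2 tells us the largest block for λ = 3 has size 2.
Step 3 — with total size 4, 3 blocks, and largest block 2, the block sizes (in nonincreasing order) are [2, 1, 1].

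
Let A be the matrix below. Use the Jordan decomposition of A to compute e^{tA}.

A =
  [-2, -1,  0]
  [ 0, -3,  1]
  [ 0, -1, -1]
e^{tA} =
  [exp(-2*t), t^2*exp(-2*t)/2 - t*exp(-2*t), -t^2*exp(-2*t)/2]
  [0, -t*exp(-2*t) + exp(-2*t), t*exp(-2*t)]
  [0, -t*exp(-2*t), t*exp(-2*t) + exp(-2*t)]

Strategy: write A = P · J · P⁻¹ where J is a Jordan canonical form, so e^{tA} = P · e^{tJ} · P⁻¹, and e^{tJ} can be computed block-by-block.

A has Jordan form
J =
  [-2,  1,  0]
  [ 0, -2,  1]
  [ 0,  0, -2]
(up to reordering of blocks).

Per-block formulas:
  For a 3×3 Jordan block J_3(-2): exp(t · J_3(-2)) = e^(-2t)·(I + t·N + (t^2/2)·N^2), where N is the 3×3 nilpotent shift.

After assembling e^{tJ} and conjugating by P, we get:

e^{tA} =
  [exp(-2*t), t^2*exp(-2*t)/2 - t*exp(-2*t), -t^2*exp(-2*t)/2]
  [0, -t*exp(-2*t) + exp(-2*t), t*exp(-2*t)]
  [0, -t*exp(-2*t), t*exp(-2*t) + exp(-2*t)]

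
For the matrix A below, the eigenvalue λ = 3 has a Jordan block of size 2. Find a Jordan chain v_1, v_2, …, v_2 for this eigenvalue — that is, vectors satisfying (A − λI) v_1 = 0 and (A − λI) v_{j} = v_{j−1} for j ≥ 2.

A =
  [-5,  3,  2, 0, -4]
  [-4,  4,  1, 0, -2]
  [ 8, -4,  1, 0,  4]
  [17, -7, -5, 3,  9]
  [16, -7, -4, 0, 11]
A Jordan chain for λ = 3 of length 2:
v_1 = (4, 0, -8, -11, -12)ᵀ
v_2 = (1, 4, 0, 0, 0)ᵀ

Let N = A − (3)·I. We want v_2 with N^2 v_2 = 0 but N^1 v_2 ≠ 0; then v_{j-1} := N · v_j for j = 2, …, 2.

Pick v_2 = (1, 4, 0, 0, 0)ᵀ.
Then v_1 = N · v_2 = (4, 0, -8, -11, -12)ᵀ.

Sanity check: (A − (3)·I) v_1 = (0, 0, 0, 0, 0)ᵀ = 0. ✓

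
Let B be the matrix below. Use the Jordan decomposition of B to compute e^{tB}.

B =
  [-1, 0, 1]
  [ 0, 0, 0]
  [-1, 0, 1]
e^{tB} =
  [1 - t, 0, t]
  [0, 1, 0]
  [-t, 0, t + 1]

Strategy: write B = P · J · P⁻¹ where J is a Jordan canonical form, so e^{tB} = P · e^{tJ} · P⁻¹, and e^{tJ} can be computed block-by-block.

B has Jordan form
J =
  [0, 1, 0]
  [0, 0, 0]
  [0, 0, 0]
(up to reordering of blocks).

Per-block formulas:
  For a 1×1 block at λ = 0: exp(t · [0]) = [e^(0t)].
  For a 2×2 Jordan block J_2(0): exp(t · J_2(0)) = e^(0t)·(I + t·N), where N is the 2×2 nilpotent shift.

After assembling e^{tJ} and conjugating by P, we get:

e^{tB} =
  [1 - t, 0, t]
  [0, 1, 0]
  [-t, 0, t + 1]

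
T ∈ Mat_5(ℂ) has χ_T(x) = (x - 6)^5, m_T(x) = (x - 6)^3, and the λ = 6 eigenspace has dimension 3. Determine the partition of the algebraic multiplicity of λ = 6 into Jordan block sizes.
Block sizes for λ = 6: [3, 1, 1]

Step 1 — from the characteristic polynomial, algebraic multiplicity of λ = 6 is 5. From dim ker(T − (6)·I) = 3, there are exactly 3 Jordan blocks for λ = 6.
Step 2 — from the minimal polynomial, the factor (x − 6)^3 tells us the largest block for λ = 6 has size 3.
Step 3 — with total size 5, 3 blocks, and largest block 3, the block sizes (in nonincreasing order) are [3, 1, 1].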